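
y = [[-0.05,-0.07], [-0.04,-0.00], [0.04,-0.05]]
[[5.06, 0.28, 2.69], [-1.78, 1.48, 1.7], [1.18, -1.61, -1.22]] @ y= [[-0.16, -0.49],[0.10, 0.04],[-0.04, -0.02]]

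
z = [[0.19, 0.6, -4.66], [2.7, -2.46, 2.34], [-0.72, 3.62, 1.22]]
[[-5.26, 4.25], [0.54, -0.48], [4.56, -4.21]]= z @ [[-0.12, -0.05], [0.82, -0.83], [1.23, -1.02]]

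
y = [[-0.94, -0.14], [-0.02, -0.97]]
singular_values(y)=[1.04, 0.88]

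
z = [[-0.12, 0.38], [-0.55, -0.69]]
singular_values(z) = [0.91, 0.32]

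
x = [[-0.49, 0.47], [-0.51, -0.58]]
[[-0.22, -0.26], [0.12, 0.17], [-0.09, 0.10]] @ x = [[0.24, 0.05],[-0.15, -0.04],[-0.01, -0.1]]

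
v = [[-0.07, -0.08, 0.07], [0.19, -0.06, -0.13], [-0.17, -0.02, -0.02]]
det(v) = -0.00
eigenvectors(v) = [[-0.21+0.48j, (-0.21-0.48j), 0.26+0.00j], [(0.67+0j), (0.67-0j), (0.71+0j)], [-0.51-0.13j, -0.51+0.13j, 0.66+0.00j]]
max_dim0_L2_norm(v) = 0.26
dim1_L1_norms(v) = [0.22, 0.38, 0.21]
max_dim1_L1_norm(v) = 0.38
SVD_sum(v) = [[-0.08, 0.00, 0.04], [0.21, -0.01, -0.09], [-0.13, 0.01, 0.06]] + [[-0.01,-0.02,-0.02], [-0.02,-0.04,-0.04], [-0.03,-0.05,-0.06]] + [[0.02, -0.07, 0.05], [0.0, -0.01, 0.01], [-0.01, 0.03, -0.02]]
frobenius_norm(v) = 0.32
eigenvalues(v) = [(-0.02+0.16j), (-0.02-0.16j), (-0.11+0j)]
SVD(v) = [[-0.31, -0.26, -0.91], [0.80, -0.59, -0.1], [-0.51, -0.76, 0.39]] @ diag([0.2857055965765063, 0.10887874531131052, 0.09496173389475042]) @ [[0.91, -0.05, -0.4], [0.33, 0.66, 0.68], [-0.24, 0.75, -0.62]]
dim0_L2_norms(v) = [0.26, 0.1, 0.15]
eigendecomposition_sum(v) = [[-0.03+0.07j, (-0.03-0.02j), 0.05-0.01j], [(0.1+0j), -0.01+0.04j, -0.04-0.05j], [-0.08-0.02j, (0.01-0.03j), 0.02+0.04j]] + [[-0.03-0.07j, (-0.03+0.02j), (0.05+0.01j)],[0.10-0.00j, -0.01-0.04j, -0.04+0.05j],[(-0.08+0.02j), 0.01+0.03j, (0.02-0.04j)]] + [[-0.01-0.00j, -0.02+0.00j, (-0.02+0j)], [(-0.02-0j), -0.05+0.00j, (-0.06+0j)], [(-0.01-0j), -0.05+0.00j, -0.05+0.00j]]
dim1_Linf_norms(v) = [0.08, 0.19, 0.17]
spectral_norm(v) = 0.29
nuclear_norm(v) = 0.49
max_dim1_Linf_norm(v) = 0.19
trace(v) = -0.15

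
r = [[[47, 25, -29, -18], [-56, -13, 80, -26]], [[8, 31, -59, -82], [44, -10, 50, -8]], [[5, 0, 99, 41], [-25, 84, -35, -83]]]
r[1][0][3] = -82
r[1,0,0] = 8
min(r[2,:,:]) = -83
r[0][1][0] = -56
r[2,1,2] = -35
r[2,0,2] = 99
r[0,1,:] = [-56, -13, 80, -26]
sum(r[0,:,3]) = -44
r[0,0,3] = -18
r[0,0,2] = -29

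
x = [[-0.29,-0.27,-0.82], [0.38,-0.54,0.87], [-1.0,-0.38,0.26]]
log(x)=[[-1.12, -1.51, -0.19], [3.16, 0.93, 2.06], [-0.57, -1.22, -0.07]]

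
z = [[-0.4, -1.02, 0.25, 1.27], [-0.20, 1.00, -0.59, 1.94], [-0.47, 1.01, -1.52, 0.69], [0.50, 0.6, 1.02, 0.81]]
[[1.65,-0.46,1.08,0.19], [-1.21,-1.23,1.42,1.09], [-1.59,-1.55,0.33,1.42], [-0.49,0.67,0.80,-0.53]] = z@[[-0.34, 0.13, -0.9, -0.05], [-1.27, 0.1, 0.26, 0.03], [0.35, 0.86, 0.54, -0.76], [0.10, -0.41, 0.67, 0.31]]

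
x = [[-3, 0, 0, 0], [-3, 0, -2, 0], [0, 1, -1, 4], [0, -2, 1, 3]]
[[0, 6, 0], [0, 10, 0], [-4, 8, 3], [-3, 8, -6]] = x @[[0, -2, 0], [0, -2, 3], [0, -2, 0], [-1, 2, 0]]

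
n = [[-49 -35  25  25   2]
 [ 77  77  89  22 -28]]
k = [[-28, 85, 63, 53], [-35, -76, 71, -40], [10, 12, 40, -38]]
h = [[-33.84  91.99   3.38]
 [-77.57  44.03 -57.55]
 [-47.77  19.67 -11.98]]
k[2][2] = 40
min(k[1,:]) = -76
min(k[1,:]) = -76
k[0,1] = 85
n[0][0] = -49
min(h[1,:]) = -77.57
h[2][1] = 19.67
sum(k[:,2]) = 174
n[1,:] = [77, 77, 89, 22, -28]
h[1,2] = -57.55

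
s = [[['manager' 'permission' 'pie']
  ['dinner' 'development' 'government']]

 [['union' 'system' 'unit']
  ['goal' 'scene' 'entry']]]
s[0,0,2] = 'pie'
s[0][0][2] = 'pie'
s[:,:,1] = [['permission', 'development'], ['system', 'scene']]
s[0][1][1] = 'development'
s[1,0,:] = ['union', 'system', 'unit']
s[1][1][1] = 'scene'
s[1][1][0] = 'goal'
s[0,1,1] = 'development'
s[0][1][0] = 'dinner'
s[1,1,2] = 'entry'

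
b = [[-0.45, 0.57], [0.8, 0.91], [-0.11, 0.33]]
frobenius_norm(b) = 1.45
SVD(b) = [[-0.19, 0.9], [-0.97, -0.25], [-0.18, 0.36]] @ diag([1.2404603146951725, 0.7601040768647105]) @ [[-0.54,  -0.84], [-0.84,  0.54]]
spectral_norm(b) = 1.24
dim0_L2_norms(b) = [0.92, 1.12]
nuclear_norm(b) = 2.00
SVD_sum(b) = [[0.13, 0.2], [0.64, 1.01], [0.12, 0.19]] + [[-0.58, 0.37], [0.16, -0.10], [-0.23, 0.14]]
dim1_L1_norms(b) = [1.02, 1.71, 0.44]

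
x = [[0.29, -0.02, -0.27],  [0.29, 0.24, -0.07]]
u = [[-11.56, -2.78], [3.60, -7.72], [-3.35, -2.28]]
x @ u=[[-2.52,-0.04], [-2.25,-2.50]]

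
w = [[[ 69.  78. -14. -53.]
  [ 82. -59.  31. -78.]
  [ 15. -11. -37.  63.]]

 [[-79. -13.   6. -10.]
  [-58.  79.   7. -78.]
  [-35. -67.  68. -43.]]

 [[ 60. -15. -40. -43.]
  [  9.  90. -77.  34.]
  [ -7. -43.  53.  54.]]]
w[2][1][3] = 34.0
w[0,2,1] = -11.0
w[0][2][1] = -11.0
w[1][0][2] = 6.0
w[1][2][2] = 68.0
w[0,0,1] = 78.0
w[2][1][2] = -77.0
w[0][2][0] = 15.0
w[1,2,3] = -43.0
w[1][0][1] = -13.0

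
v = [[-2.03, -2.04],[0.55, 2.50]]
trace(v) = 0.47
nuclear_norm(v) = 4.77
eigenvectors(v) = [[-0.99,0.43], [0.13,-0.9]]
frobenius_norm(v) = 3.85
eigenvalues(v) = [-1.77, 2.24]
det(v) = -3.95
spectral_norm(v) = 3.70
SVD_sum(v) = [[-1.43, -2.40],[1.24, 2.09]] + [[-0.6, 0.36], [-0.69, 0.41]]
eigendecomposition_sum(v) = [[-1.88, -0.90], [0.24, 0.12]] + [[-0.15, -1.14], [0.31, 2.38]]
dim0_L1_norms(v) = [2.58, 4.54]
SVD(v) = [[-0.75, 0.66], [0.66, 0.75]] @ diag([3.7005259162377517, 1.0682265411665954]) @ [[0.51, 0.86], [-0.86, 0.51]]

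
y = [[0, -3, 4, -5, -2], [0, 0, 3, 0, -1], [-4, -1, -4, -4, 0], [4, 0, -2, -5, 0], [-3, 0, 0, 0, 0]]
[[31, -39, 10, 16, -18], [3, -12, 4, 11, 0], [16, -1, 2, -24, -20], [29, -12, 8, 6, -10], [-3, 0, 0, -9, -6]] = y@ [[1, 0, 0, 3, 2], [0, 1, 2, 0, 0], [0, -4, 1, 3, -1], [-5, 4, -2, 0, 4], [-3, 0, -1, -2, -3]]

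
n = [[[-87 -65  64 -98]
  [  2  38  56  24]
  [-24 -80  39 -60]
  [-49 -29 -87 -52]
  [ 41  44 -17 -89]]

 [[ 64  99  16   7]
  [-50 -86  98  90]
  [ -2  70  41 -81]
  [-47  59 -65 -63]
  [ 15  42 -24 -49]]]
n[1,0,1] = 99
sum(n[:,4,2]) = -41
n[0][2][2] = 39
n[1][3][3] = -63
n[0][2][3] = -60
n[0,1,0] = 2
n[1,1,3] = 90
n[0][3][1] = -29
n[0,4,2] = -17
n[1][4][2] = -24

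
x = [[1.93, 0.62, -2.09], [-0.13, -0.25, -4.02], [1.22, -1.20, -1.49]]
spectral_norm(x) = 4.93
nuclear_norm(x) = 8.20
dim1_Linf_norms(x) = [2.09, 4.02, 1.49]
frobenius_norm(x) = 5.46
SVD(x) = [[-0.5, 0.7, -0.5], [-0.78, -0.62, -0.09], [-0.37, 0.35, 0.86]] @ diag([4.933874499348109, 1.9371557070701608, 1.3304172996650114]) @ [[-0.27, 0.07, 0.96], [0.96, 0.09, 0.26], [0.07, -0.99, 0.09]]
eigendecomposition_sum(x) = [[(0.1-0j),  -0.21+0.00j,  -0.42-0.00j],[(0.62-0j),  -1.30+0.00j,  -2.64-0.00j],[(0.42-0j),  (-0.88+0j),  -1.78-0.00j]] + [[(0.92+0.57j), (0.41-0.61j), -0.83+0.77j], [(-0.38+0.79j), (0.53+0.28j), (-0.69-0.6j)], [(0.4-0.25j), (-0.16-0.28j), (0.14+0.48j)]] + [[(0.92-0.57j), (0.41+0.61j), (-0.83-0.77j)], [(-0.38-0.79j), 0.53-0.28j, (-0.69+0.6j)], [(0.4+0.25j), (-0.16+0.28j), (0.14-0.48j)]]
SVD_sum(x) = [[0.67,-0.17,-2.39],[1.03,-0.26,-3.69],[0.49,-0.12,-1.77]] + [[1.31,0.12,0.36],[-1.16,-0.11,-0.32],[0.65,0.06,0.18]] + [[-0.05, 0.66, -0.06], [-0.01, 0.11, -0.01], [0.08, -1.14, 0.10]]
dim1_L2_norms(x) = [2.91, 4.03, 2.27]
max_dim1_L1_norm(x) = 4.64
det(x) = -12.72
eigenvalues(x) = [(-2.98+0j), (1.58+1.32j), (1.58-1.32j)]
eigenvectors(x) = [[(-0.13+0j), 0.74+0.00j, (0.74-0j)], [(-0.82+0j), (0.07+0.59j), (0.07-0.59j)], [-0.55+0.00j, (0.14-0.29j), (0.14+0.29j)]]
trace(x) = 0.19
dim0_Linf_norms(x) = [1.93, 1.2, 4.02]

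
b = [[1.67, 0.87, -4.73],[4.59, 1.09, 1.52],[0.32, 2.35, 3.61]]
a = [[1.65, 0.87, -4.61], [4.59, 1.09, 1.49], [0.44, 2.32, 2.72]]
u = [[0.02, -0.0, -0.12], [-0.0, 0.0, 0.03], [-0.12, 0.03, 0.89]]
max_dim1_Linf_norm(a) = 4.61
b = a + u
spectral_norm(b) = 6.25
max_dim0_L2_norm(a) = 5.56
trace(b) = 6.37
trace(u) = 0.91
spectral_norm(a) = 5.65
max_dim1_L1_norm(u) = 1.04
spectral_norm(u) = 0.91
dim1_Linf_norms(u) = [0.12, 0.03, 0.89]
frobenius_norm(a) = 7.89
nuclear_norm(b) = 13.33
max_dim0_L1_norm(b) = 9.86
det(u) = -0.00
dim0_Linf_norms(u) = [0.12, 0.03, 0.89]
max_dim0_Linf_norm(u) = 0.89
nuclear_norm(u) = 0.92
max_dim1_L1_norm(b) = 7.27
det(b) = -62.76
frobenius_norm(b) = 8.32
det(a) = -57.98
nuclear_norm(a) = 12.78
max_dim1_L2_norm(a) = 4.97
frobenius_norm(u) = 0.91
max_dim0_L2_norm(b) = 6.14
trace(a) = 5.46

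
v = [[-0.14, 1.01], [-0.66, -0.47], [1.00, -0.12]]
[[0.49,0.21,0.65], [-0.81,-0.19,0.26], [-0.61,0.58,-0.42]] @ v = [[0.44, 0.32], [0.50, -0.76], [-0.72, -0.84]]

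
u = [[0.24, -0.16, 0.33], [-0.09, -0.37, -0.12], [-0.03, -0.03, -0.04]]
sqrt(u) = [[(0.52+0.02j), -0.17+0.12j, (0.68+0.02j)], [-0.07+0.09j, 0.02+0.60j, -0.09+0.12j], [-0.05+0.01j, (0.01+0.06j), -0.04+0.01j]]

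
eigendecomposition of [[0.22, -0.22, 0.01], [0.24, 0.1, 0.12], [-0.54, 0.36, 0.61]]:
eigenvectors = [[0.23+0.50j, 0.23-0.50j, (-0.06+0j)], [(0.65+0j), 0.65-0.00j, 0.17+0.00j], [-0.39+0.35j, (-0.39-0.35j), 0.98+0.00j]]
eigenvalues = [(0.11+0.25j), (0.11-0.25j), (0.7+0j)]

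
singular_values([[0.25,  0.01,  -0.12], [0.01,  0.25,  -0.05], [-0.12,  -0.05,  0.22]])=[0.37, 0.24, 0.11]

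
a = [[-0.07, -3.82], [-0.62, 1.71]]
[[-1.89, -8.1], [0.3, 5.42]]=a @ [[0.84, -2.76], [0.48, 2.17]]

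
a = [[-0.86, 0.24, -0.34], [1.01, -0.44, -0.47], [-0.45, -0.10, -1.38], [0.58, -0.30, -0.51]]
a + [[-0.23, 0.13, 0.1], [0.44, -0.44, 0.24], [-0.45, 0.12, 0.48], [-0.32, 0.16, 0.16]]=[[-1.09, 0.37, -0.24], [1.45, -0.88, -0.23], [-0.90, 0.02, -0.9], [0.26, -0.14, -0.35]]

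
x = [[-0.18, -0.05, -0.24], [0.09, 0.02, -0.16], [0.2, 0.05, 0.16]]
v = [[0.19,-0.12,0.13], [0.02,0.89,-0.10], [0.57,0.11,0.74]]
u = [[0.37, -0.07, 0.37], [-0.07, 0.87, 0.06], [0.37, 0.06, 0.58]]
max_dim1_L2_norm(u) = 0.87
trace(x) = 0.00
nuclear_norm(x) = 0.59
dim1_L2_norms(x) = [0.3, 0.18, 0.26]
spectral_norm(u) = 0.88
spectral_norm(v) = 0.96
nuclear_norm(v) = 1.95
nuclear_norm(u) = 1.82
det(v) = 0.07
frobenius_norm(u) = 1.23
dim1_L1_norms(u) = [0.81, 1.0, 1.01]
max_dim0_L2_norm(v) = 0.9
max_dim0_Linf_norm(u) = 0.87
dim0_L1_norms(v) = [0.78, 1.12, 0.97]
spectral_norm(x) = 0.40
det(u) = 0.06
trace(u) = 1.82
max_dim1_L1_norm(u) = 1.01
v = x + u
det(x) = 0.00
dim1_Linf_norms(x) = [0.24, 0.16, 0.2]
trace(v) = 1.82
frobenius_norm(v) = 1.32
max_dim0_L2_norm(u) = 0.87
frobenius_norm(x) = 0.44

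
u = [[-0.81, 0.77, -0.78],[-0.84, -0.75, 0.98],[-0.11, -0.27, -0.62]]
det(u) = -1.19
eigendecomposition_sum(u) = [[-0.24+0.28j, 0.36+0.27j, 0.06-0.58j], [-0.33-0.34j, (-0.39+0.43j), 0.73+0.15j], [(0.07-0.12j), (-0.16-0.07j), 0.02+0.22j]] + [[(-0.24-0.28j), (0.36-0.27j), (0.06+0.58j)],[-0.33+0.34j, (-0.39-0.43j), (0.73-0.15j)],[0.07+0.12j, (-0.16+0.07j), (0.02-0.22j)]] + [[(-0.33-0j), 0.06+0.00j, -0.90-0.00j], [-0.18-0.00j, (0.03+0j), (-0.49-0j)], [(-0.24-0j), (0.04+0j), (-0.67-0j)]]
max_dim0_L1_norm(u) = 2.38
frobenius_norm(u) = 2.13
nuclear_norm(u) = 3.45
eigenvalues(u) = [(-0.61+0.93j), (-0.61-0.93j), (-0.97+0j)]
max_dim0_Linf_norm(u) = 0.98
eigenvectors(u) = [[-0.05-0.59j, (-0.05+0.59j), (0.74+0j)], [(0.77+0j), 0.77-0.00j, 0.40+0.00j], [(0.07+0.22j), (0.07-0.22j), 0.54+0.00j]]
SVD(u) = [[0.6, 0.77, -0.20], [-0.77, 0.63, 0.09], [0.20, 0.10, 0.98]] @ diag([1.680449700513861, 1.1686379454708369, 0.6047099771366233]) @ [[0.08, 0.59, -0.80], [-1.00, 0.08, -0.04], [-0.04, -0.80, -0.59]]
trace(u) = -2.18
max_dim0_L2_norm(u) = 1.4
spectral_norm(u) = 1.68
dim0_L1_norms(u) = [1.76, 1.79, 2.38]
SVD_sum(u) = [[0.08, 0.6, -0.81],[-0.11, -0.77, 1.04],[0.03, 0.19, -0.26]] + [[-0.9, 0.08, -0.04], [-0.73, 0.06, -0.03], [-0.11, 0.01, -0.0]] + [[0.01, 0.10, 0.07], [-0.00, -0.05, -0.03], [-0.03, -0.47, -0.35]]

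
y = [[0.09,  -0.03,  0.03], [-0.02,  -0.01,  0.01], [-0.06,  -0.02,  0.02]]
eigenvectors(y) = [[-0.67,  -0.27,  0.0], [0.25,  0.36,  -0.71], [0.7,  0.89,  -0.71]]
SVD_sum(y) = [[0.09,-0.01,0.01],[-0.02,0.0,-0.0],[-0.05,0.01,-0.01]] + [[-0.00, -0.02, 0.02],[-0.0, -0.01, 0.01],[-0.01, -0.03, 0.03]] + [[0.0, 0.0, 0.0], [0.0, -0.0, -0.00], [0.00, 0.00, 0.00]]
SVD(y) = [[-0.86, -0.5, 0.05], [0.15, -0.36, -0.92], [0.48, -0.79, 0.38]] @ diag([0.1115806882652653, 0.049494949300405267, 6.445257684716158e-19]) @ [[-0.98, 0.13, -0.13], [0.19, 0.69, -0.69], [0.00, 0.71, 0.71]]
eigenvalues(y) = [0.07, 0.03, -0.0]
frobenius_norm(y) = 0.12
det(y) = 0.00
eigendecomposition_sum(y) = [[0.10, -0.05, 0.05],  [-0.04, 0.02, -0.02],  [-0.11, 0.05, -0.05]] + [[-0.01, 0.02, -0.02], [0.02, -0.03, 0.03], [0.05, -0.07, 0.07]] + [[-0.0, 0.00, -0.0], [0.0, -0.0, 0.00], [0.0, -0.0, 0.0]]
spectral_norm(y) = 0.11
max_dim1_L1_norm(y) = 0.15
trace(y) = 0.10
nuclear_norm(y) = 0.16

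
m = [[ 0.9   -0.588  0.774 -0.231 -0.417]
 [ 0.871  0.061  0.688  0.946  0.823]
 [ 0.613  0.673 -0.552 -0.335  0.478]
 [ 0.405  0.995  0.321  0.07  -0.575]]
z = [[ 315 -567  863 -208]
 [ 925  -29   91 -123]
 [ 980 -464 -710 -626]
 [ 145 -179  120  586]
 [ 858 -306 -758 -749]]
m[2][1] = 0.673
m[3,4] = -0.575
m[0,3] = -0.231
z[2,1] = -464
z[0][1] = -567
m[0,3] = -0.231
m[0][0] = 0.9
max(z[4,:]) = 858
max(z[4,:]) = 858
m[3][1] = 0.995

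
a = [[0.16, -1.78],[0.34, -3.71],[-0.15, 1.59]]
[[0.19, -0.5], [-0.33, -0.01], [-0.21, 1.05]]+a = [[0.35, -2.28], [0.01, -3.72], [-0.36, 2.64]]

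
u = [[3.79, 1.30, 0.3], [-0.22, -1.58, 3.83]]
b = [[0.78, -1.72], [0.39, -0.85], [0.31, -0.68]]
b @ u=[[3.33, 3.73, -6.35],[1.67, 1.85, -3.14],[1.32, 1.48, -2.51]]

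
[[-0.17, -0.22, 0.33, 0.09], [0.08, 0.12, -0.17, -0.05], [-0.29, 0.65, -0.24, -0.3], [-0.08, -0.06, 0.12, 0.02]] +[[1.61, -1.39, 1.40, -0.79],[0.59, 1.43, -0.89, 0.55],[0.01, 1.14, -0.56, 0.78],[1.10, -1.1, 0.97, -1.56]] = [[1.44, -1.61, 1.73, -0.7],[0.67, 1.55, -1.06, 0.50],[-0.28, 1.79, -0.8, 0.48],[1.02, -1.16, 1.09, -1.54]]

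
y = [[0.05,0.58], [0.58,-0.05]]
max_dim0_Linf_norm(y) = 0.58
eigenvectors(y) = [[0.74, -0.68], [0.68, 0.74]]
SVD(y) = [[-0.09, -1.00],[-1.0, 0.09]] @ diag([0.5821511831131153, 0.5821511831131153]) @ [[-1.00, -0.0], [-0.00, -1.0]]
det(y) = -0.34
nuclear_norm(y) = 1.16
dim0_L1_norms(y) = [0.63, 0.63]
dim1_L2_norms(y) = [0.58, 0.58]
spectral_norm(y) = 0.58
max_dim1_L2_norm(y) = 0.58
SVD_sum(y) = [[0.05, 0.0], [0.58, 0.00]] + [[0.00, 0.58],[0.0, -0.05]]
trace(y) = 0.00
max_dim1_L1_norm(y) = 0.63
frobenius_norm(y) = 0.82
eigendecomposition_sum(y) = [[0.32, 0.29], [0.29, 0.27]] + [[-0.27, 0.29], [0.29, -0.32]]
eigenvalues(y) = [0.58, -0.58]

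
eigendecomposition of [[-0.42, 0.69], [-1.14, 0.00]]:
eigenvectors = [[(-0.15+0.6j), -0.15-0.60j],[-0.79+0.00j, -0.79-0.00j]]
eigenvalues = [(-0.21+0.86j), (-0.21-0.86j)]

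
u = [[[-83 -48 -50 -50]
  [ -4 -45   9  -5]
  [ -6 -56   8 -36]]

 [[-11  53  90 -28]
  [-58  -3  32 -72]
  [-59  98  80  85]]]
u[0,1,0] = -4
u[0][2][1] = -56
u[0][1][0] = -4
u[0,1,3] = -5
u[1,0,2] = 90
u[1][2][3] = 85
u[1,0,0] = -11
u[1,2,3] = 85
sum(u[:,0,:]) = -127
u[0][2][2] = 8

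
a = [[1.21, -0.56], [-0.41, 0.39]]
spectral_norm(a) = 1.44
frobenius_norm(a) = 1.45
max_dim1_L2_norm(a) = 1.33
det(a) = 0.24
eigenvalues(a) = [1.43, 0.17]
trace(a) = 1.60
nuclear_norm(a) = 1.61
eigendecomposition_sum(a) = [[1.18, -0.64], [-0.47, 0.25]] + [[0.03, 0.08],[0.06, 0.14]]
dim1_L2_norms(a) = [1.33, 0.57]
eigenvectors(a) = [[0.93, 0.47], [-0.37, 0.88]]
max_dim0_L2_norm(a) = 1.28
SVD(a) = [[-0.93,0.38], [0.38,0.93]] @ diag([1.4385866692755958, 0.16842919872322384]) @ [[-0.89,0.46], [0.46,0.89]]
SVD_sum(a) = [[1.18, -0.62],  [-0.48, 0.25]] + [[0.03, 0.06], [0.07, 0.14]]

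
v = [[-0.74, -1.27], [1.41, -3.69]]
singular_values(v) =[4.07, 1.11]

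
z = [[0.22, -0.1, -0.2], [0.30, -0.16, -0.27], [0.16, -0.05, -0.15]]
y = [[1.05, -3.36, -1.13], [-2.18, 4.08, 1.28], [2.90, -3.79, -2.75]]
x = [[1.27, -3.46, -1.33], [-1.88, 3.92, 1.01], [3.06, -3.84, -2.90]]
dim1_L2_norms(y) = [3.7, 4.8, 5.51]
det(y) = 5.02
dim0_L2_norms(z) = [0.4, 0.2, 0.37]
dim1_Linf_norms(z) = [0.22, 0.3, 0.16]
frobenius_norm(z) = 0.58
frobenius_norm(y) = 8.19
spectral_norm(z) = 0.58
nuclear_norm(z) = 0.61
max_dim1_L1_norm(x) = 9.8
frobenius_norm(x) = 8.23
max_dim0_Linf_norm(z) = 0.3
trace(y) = 2.38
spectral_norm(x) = 8.10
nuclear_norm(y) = 9.85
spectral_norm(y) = 8.07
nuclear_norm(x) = 9.96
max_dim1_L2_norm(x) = 5.7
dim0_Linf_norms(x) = [3.06, 3.92, 2.9]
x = z + y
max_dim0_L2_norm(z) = 0.4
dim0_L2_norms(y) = [3.78, 6.5, 3.24]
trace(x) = 2.29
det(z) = 0.00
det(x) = 5.01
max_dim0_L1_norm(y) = 11.23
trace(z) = -0.09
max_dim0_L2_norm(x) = 6.49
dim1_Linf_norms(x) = [3.46, 3.92, 3.84]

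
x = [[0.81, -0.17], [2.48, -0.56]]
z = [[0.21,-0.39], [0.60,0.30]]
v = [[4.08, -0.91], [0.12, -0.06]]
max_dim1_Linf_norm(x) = 2.48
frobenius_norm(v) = 4.18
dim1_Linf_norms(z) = [0.39, 0.6]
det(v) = -0.14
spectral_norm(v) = 4.18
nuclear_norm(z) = 1.11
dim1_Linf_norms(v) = [4.08, 0.12]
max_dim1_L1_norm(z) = 0.9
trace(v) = 4.02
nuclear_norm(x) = 2.69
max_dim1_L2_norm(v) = 4.18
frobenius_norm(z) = 0.80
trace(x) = 0.25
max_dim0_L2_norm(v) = 4.08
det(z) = 0.30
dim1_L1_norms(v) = [4.99, 0.18]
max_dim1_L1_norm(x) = 3.04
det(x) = -0.03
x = z @ v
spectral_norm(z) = 0.67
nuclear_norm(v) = 4.21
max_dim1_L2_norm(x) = 2.54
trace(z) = 0.51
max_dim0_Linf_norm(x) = 2.48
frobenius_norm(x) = 2.67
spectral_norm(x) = 2.67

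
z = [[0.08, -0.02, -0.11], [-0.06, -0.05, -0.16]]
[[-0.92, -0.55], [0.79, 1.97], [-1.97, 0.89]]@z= [[-0.04,0.05,0.19], [-0.05,-0.11,-0.4], [-0.21,-0.01,0.07]]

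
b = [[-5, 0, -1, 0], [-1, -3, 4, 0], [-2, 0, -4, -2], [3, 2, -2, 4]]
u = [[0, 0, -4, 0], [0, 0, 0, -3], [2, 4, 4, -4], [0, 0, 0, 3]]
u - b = [[5, 0, -3, 0], [1, 3, -4, -3], [4, 4, 8, -2], [-3, -2, 2, -1]]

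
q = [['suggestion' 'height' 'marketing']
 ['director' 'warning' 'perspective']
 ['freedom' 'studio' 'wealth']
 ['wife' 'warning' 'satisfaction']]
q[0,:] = ['suggestion', 'height', 'marketing']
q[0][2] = 'marketing'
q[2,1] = 'studio'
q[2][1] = 'studio'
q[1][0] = 'director'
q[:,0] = ['suggestion', 'director', 'freedom', 'wife']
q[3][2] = 'satisfaction'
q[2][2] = 'wealth'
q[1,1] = 'warning'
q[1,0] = 'director'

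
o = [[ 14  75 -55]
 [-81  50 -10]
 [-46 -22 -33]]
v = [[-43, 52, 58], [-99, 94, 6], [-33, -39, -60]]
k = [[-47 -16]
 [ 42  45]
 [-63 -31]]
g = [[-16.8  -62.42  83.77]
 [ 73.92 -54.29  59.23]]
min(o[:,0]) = -81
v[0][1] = 52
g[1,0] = 73.92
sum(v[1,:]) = 1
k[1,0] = 42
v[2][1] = -39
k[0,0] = -47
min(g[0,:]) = -62.42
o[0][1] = 75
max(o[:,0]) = 14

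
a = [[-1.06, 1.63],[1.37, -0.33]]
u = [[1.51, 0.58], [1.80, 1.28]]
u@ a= [[-0.81, 2.27],[-0.15, 2.51]]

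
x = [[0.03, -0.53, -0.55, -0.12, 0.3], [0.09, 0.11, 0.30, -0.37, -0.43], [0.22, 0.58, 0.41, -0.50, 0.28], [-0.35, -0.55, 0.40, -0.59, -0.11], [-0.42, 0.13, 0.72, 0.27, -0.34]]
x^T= [[0.03, 0.09, 0.22, -0.35, -0.42], [-0.53, 0.11, 0.58, -0.55, 0.13], [-0.55, 0.3, 0.41, 0.4, 0.72], [-0.12, -0.37, -0.50, -0.59, 0.27], [0.30, -0.43, 0.28, -0.11, -0.34]]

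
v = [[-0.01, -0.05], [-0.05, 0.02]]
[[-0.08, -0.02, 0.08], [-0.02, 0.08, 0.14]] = v@[[0.97, -1.31, -3.19], [1.39, 0.63, -0.87]]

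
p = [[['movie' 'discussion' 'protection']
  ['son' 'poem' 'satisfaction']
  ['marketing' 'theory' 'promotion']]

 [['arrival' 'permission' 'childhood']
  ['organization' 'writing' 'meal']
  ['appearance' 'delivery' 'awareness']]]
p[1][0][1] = 'permission'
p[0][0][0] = 'movie'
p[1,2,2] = 'awareness'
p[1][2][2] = 'awareness'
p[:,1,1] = ['poem', 'writing']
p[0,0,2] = 'protection'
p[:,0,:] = [['movie', 'discussion', 'protection'], ['arrival', 'permission', 'childhood']]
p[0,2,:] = ['marketing', 'theory', 'promotion']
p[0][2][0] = 'marketing'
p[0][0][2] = 'protection'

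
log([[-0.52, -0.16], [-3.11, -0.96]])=[[(-4.29+3.14j), (0.78+0j)],[15.19-0.00j, (-2.14+3.14j)]]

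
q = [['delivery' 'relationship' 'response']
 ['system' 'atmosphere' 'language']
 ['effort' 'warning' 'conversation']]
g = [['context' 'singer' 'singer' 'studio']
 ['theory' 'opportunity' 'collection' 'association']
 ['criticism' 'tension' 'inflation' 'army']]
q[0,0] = 'delivery'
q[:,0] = ['delivery', 'system', 'effort']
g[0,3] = 'studio'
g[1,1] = 'opportunity'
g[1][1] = 'opportunity'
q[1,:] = ['system', 'atmosphere', 'language']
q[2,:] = ['effort', 'warning', 'conversation']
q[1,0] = 'system'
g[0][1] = 'singer'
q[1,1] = 'atmosphere'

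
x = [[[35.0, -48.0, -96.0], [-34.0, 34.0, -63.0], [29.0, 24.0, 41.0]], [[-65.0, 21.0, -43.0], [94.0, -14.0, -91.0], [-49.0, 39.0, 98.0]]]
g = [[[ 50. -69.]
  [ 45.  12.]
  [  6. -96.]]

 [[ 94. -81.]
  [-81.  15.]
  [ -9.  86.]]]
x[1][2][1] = 39.0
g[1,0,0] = 94.0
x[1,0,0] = -65.0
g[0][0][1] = -69.0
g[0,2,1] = -96.0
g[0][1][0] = 45.0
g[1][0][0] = 94.0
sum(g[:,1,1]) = 27.0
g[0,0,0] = 50.0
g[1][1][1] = 15.0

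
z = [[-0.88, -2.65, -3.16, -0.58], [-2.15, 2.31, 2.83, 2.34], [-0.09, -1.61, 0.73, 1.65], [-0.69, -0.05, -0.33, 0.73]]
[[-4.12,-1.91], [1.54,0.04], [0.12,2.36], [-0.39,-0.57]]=z@[[1.17, 0.8], [0.72, -0.73], [0.24, 0.93], [0.73, 0.35]]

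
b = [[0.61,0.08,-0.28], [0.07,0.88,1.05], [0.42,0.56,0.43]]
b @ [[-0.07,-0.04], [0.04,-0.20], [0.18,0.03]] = [[-0.09,-0.05], [0.22,-0.15], [0.07,-0.12]]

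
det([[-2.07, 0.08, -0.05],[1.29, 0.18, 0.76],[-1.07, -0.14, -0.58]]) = -0.010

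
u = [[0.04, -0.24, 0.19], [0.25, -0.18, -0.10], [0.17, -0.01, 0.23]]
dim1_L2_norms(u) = [0.31, 0.32, 0.29]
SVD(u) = [[-0.65, -0.32, 0.69], [-0.54, 0.83, -0.12], [-0.54, -0.45, -0.72]] @ diag([0.4090824078723149, 0.2833089106465622, 0.18570849392972638]) @ [[-0.62, 0.63, -0.47], [0.42, -0.24, -0.87], [-0.67, -0.74, -0.12]]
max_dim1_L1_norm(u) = 0.53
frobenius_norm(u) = 0.53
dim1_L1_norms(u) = [0.47, 0.53, 0.41]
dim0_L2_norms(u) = [0.3, 0.3, 0.31]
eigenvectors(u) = [[(-0.21-0.58j), (-0.21+0.58j), 0.50+0.00j],  [-0.75+0.00j, (-0.75-0j), (0.08+0j)],  [(-0.07+0.24j), (-0.07-0.24j), (0.86+0j)]]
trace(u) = 0.09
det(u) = 0.02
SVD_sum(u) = [[0.16, -0.17, 0.13], [0.14, -0.14, 0.10], [0.14, -0.14, 0.10]] + [[-0.04, 0.02, 0.08], [0.10, -0.06, -0.21], [-0.05, 0.03, 0.11]] + [[-0.09, -0.09, -0.02], [0.01, 0.02, 0.0], [0.09, 0.10, 0.02]]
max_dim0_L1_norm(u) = 0.52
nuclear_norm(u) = 0.88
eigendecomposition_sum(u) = [[-0.01+0.11j, (-0.1-0.04j), 0.02-0.06j], [0.12+0.06j, -0.09+0.10j, -0.06-0.04j], [0.03-0.03j, 0.02+0.04j, (-0.02+0.02j)]] + [[-0.01-0.11j, (-0.1+0.04j), (0.02+0.06j)], [(0.12-0.06j), -0.09-0.10j, (-0.06+0.04j)], [0.03+0.03j, (0.02-0.04j), -0.02-0.02j]] + [[0.06-0.00j, (-0.03+0j), (0.16-0j)], [(0.01-0j), (-0.01+0j), 0.02-0.00j], [0.11-0.00j, (-0.06+0j), (0.27-0j)]]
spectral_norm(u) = 0.41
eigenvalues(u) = [(-0.12+0.23j), (-0.12-0.23j), (0.33+0j)]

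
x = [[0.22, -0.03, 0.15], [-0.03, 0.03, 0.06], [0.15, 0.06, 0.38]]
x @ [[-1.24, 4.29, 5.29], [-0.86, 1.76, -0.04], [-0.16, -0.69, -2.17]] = [[-0.27, 0.79, 0.84], [0.00, -0.12, -0.29], [-0.30, 0.49, -0.03]]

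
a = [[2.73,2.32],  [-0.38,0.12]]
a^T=[[2.73, -0.38], [2.32, 0.12]]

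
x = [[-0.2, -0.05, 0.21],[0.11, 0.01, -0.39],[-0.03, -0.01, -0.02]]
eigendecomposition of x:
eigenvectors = [[0.97, 0.29, -0.15],[-0.13, -0.95, 0.98],[0.22, 0.05, 0.13]]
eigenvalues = [-0.15, -0.0, -0.06]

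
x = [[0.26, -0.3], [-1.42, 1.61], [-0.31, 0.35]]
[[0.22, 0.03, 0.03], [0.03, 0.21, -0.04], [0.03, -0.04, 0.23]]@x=[[0.01,-0.01],[-0.28,0.32],[-0.01,0.01]]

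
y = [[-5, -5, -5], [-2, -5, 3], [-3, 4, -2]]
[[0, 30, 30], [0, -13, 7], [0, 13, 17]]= y @ [[0, -1, -5], [0, 0, 0], [0, -5, -1]]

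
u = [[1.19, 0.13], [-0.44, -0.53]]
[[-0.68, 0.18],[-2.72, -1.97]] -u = [[-1.87, 0.05], [-2.28, -1.44]]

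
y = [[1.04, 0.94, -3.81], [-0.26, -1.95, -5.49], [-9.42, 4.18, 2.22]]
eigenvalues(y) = [(6.83+0j), (-2.76+3.65j), (-2.76-3.65j)]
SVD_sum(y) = [[1.63, -0.77, -0.74],[2.20, -1.04, -1.00],[-8.68, 4.09, 3.94]] + [[-1.25, 0.06, -2.82], [-2.06, 0.1, -4.65], [-0.76, 0.04, -1.71]] + [[0.66, 1.64, -0.26], [-0.41, -1.02, 0.16], [0.02, 0.05, -0.01]]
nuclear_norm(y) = 19.22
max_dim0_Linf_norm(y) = 9.42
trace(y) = 1.31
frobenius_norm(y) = 12.71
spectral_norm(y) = 10.88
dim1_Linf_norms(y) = [3.81, 5.49, 9.42]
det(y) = 142.65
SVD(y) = [[-0.18, -0.49, 0.85],[-0.24, -0.82, -0.53],[0.95, -0.30, 0.03]] @ diag([10.879576178343804, 6.2319460387687275, 2.1038941868565573]) @ [[-0.84, 0.39, 0.38], [0.4, -0.02, 0.91], [0.37, 0.92, -0.14]]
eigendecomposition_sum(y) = [[(4.11+0j), (-0.75+0j), (-2.51+0j)], [3.28+0.00j, (-0.6+0j), (-2+0j)], [-5.44+0.00j, 1.00+0.00j, (3.31+0j)]] + [[-1.54-0.02j, 0.85+0.96j, -0.65+0.56j],[(-1.77-2.72j), (-0.67+2.61j), -1.75-0.48j],[-1.99+0.78j, (1.59+0.79j), (-0.55+1.06j)]] + [[-1.54+0.02j, (0.85-0.96j), -0.65-0.56j], [(-1.77+2.72j), -0.67-2.61j, (-1.75+0.48j)], [(-1.99-0.78j), 1.59-0.79j, -0.55-1.06j]]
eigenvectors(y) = [[0.54+0.00j, (0.21-0.31j), (0.21+0.31j)], [0.43+0.00j, (0.78+0j), (0.78-0j)], [(-0.72+0j), (0.1-0.5j), (0.1+0.5j)]]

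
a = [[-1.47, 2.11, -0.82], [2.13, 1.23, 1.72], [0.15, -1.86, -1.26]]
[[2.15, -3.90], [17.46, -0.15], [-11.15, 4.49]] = a@[[3.47, 1.92], [4.47, -1.15], [2.66, -1.64]]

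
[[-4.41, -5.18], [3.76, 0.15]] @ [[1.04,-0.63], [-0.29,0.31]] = [[-3.08,1.17], [3.87,-2.32]]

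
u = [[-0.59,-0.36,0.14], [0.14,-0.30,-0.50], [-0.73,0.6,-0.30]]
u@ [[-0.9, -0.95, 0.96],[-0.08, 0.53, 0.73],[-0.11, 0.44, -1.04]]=[[0.54, 0.43, -0.97], [-0.05, -0.51, 0.44], [0.64, 0.88, 0.05]]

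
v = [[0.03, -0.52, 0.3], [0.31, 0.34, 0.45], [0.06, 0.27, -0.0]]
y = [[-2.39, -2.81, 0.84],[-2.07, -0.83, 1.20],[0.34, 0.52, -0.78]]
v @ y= [[1.11, 0.50, -0.83],[-1.29, -0.92, 0.32],[-0.70, -0.39, 0.37]]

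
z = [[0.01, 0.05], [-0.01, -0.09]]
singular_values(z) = [0.1, 0.0]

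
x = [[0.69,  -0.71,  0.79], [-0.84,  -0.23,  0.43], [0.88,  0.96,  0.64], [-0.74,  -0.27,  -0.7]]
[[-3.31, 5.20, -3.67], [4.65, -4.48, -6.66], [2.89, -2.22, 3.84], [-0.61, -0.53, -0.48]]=x @[[-4.71, 5.33, 4.29],[4.61, -5.30, 3.54],[4.07, -2.84, -5.21]]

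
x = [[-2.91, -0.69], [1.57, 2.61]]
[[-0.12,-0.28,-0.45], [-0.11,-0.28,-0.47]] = x@ [[0.06, 0.14, 0.23], [-0.08, -0.19, -0.32]]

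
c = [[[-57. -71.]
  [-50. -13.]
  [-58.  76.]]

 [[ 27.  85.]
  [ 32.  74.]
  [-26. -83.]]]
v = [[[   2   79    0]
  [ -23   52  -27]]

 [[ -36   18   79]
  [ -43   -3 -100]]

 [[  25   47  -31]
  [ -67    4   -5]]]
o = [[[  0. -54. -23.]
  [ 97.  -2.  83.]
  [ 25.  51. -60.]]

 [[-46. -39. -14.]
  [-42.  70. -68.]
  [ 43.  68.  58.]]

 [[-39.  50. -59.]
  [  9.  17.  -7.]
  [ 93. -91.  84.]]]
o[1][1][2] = -68.0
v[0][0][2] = 0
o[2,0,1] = 50.0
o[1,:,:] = [[-46.0, -39.0, -14.0], [-42.0, 70.0, -68.0], [43.0, 68.0, 58.0]]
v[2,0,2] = -31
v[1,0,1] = 18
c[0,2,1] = 76.0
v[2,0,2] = -31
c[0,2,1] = 76.0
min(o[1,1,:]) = -68.0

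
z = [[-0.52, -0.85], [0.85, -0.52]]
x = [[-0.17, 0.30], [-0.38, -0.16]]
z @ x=[[0.41,  -0.02], [0.05,  0.34]]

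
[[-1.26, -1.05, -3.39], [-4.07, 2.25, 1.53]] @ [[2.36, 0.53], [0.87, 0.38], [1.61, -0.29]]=[[-9.35,-0.08],  [-5.18,-1.75]]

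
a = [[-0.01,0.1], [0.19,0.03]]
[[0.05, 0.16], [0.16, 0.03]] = a @[[0.74,-0.11], [0.53,1.56]]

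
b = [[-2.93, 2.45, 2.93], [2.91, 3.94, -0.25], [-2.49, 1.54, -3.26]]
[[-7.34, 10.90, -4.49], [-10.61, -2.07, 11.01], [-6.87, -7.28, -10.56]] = b @ [[0.41, -0.71, 3.12], [-2.97, 0.18, 0.56], [0.39, 2.86, 1.12]]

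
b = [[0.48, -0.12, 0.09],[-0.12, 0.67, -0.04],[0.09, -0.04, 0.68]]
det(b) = 0.20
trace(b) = 1.83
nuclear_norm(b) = 1.83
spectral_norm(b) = 0.79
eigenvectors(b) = [[-0.9, -0.44, -0.07], [-0.37, 0.66, 0.66], [0.24, -0.61, 0.75]]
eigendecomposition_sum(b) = [[0.33, 0.14, -0.09],[0.14, 0.06, -0.04],[-0.09, -0.04, 0.02]] + [[0.15, -0.23, 0.21], [-0.23, 0.34, -0.32], [0.21, -0.32, 0.3]] + [[0.00, -0.03, -0.03], [-0.03, 0.27, 0.31], [-0.03, 0.31, 0.36]]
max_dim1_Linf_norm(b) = 0.68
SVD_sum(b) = [[0.15, -0.23, 0.21], [-0.23, 0.34, -0.32], [0.21, -0.32, 0.30]] + [[0.0, -0.03, -0.03],[-0.03, 0.27, 0.31],[-0.03, 0.31, 0.36]] + [[0.33, 0.14, -0.09],[0.14, 0.06, -0.04],[-0.09, -0.04, 0.02]]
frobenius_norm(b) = 1.09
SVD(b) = [[0.44, -0.07, -0.90], [-0.66, 0.66, -0.37], [0.61, 0.75, 0.24]] @ diag([0.7870064171600745, 0.6368291208558814, 0.40616446198404416]) @ [[0.44, -0.66, 0.61],  [-0.07, 0.66, 0.75],  [-0.90, -0.37, 0.24]]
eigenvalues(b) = [0.41, 0.79, 0.64]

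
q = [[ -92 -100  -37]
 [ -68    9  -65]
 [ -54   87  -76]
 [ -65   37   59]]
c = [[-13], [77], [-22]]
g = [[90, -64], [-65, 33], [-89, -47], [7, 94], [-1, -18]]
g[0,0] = 90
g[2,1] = -47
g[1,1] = 33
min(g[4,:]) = -18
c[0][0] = -13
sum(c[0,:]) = -13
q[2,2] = -76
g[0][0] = 90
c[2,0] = -22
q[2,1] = 87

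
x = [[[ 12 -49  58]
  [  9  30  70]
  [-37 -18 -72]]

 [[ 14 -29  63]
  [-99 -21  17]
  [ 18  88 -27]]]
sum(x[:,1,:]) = 6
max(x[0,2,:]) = -18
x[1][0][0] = 14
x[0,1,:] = [9, 30, 70]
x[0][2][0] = -37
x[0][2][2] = -72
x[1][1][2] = 17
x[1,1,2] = 17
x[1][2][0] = 18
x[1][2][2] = -27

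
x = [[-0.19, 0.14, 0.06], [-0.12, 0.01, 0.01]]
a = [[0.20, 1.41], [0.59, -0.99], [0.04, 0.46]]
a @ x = [[-0.21, 0.04, 0.03], [0.01, 0.07, 0.03], [-0.06, 0.01, 0.01]]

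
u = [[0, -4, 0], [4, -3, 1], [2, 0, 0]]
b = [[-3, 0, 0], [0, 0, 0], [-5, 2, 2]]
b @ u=[[0, 12, 0], [0, 0, 0], [12, 14, 2]]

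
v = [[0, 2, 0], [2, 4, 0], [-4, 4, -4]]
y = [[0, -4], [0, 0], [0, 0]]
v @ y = [[0, 0], [0, -8], [0, 16]]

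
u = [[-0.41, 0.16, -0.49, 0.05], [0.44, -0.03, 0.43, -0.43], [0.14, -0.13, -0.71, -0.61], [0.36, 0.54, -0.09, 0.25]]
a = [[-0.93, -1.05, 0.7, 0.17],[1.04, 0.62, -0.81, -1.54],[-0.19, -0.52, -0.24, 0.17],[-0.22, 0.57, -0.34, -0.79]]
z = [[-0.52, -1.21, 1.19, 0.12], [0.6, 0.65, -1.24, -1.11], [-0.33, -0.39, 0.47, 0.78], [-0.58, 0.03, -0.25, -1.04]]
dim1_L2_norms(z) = [1.78, 1.88, 1.04, 1.22]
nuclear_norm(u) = 2.81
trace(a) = -1.34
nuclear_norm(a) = 4.74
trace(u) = -0.90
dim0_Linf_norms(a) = [1.04, 1.05, 0.81, 1.54]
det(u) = 0.12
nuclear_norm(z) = 4.74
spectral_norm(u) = 1.04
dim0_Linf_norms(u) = [0.44, 0.54, 0.71, 0.61]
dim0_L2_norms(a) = [1.43, 1.44, 1.15, 1.75]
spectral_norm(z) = 2.68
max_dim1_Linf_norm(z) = 1.24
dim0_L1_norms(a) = [2.38, 2.76, 2.09, 2.67]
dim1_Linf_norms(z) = [1.21, 1.24, 0.78, 1.04]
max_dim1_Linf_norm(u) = 0.71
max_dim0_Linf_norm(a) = 1.54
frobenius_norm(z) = 3.05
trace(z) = -0.44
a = z + u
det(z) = 0.36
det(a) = 0.78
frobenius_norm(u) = 1.55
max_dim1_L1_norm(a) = 4.01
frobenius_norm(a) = 2.91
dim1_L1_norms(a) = [2.85, 4.01, 1.12, 1.92]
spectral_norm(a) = 2.61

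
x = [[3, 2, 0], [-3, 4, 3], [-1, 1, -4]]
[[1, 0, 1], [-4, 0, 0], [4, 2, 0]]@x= [[2, 3, -4], [-12, -8, 0], [6, 16, 6]]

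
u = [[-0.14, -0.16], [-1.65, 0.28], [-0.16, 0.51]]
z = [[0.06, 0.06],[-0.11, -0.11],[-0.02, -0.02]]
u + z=[[-0.08, -0.10], [-1.76, 0.17], [-0.18, 0.49]]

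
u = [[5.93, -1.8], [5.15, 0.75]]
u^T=[[5.93,5.15], [-1.80,0.75]]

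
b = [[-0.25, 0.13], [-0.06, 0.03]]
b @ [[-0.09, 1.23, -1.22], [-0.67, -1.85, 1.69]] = [[-0.06, -0.55, 0.52], [-0.01, -0.13, 0.12]]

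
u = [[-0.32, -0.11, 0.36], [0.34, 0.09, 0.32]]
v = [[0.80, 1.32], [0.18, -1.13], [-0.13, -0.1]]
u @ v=[[-0.32, -0.33], [0.25, 0.32]]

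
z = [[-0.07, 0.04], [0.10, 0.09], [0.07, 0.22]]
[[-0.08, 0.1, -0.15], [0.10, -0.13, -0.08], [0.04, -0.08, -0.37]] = z@[[1.1,  -1.33,  0.96], [-0.15,  0.08,  -1.97]]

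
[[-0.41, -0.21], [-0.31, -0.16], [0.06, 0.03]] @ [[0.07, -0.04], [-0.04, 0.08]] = [[-0.02,  -0.00], [-0.02,  -0.0], [0.0,  0.00]]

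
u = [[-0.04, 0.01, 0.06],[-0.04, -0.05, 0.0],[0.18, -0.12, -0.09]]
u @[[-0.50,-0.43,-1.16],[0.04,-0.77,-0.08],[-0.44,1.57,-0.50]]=[[-0.01, 0.10, 0.02], [0.02, 0.06, 0.05], [-0.06, -0.13, -0.15]]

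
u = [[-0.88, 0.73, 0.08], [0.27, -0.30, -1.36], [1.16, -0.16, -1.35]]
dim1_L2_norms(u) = [1.15, 1.42, 1.79]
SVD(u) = [[-0.32, -0.87, 0.38], [0.56, -0.50, -0.66], [0.76, 0.01, 0.64]] @ diag([2.3072185508880505, 0.9992871748991894, 0.4450479755262803]) @ [[0.57, -0.23, -0.79],[0.64, -0.48, 0.60],[0.52, 0.84, 0.13]]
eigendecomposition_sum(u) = [[(-0.61+0j),(0.3-0j),(0.59+0j)], [0.92-0.00j,(-0.45+0j),-0.88-0.00j], [1.11-0.00j,-0.54+0.00j,-1.06-0.00j]] + [[(-0.13+0.22j), (0.22+0.12j), -0.25+0.02j],  [-0.32+0.06j, (0.07+0.31j), (-0.24-0.22j)],  [(0.02+0.2j), (0.19-0.03j), (-0.14+0.14j)]] + [[-0.13-0.22j, (0.22-0.12j), (-0.25-0.02j)], [(-0.32-0.06j), (0.07-0.31j), -0.24+0.22j], [0.02-0.20j, 0.19+0.03j, (-0.14-0.14j)]]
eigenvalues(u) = [(-2.12+0j), (-0.2+0.66j), (-0.2-0.66j)]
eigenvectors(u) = [[(-0.39+0j), (0.37-0.41j), 0.37+0.41j], [0.59+0.00j, 0.71+0.00j, 0.71-0.00j], [0.71+0.00j, (0.02-0.43j), 0.02+0.43j]]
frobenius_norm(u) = 2.55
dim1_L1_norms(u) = [1.69, 1.93, 2.67]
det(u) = -1.03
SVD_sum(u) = [[-0.42,  0.17,  0.58], [0.74,  -0.29,  -1.02], [1.01,  -0.4,  -1.39]] + [[-0.55,0.42,-0.52],[-0.32,0.24,-0.30],[0.00,-0.00,0.00]] + [[0.09, 0.14, 0.02], [-0.15, -0.25, -0.04], [0.15, 0.24, 0.04]]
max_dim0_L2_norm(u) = 1.92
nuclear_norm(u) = 3.75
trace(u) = -2.53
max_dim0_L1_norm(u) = 2.79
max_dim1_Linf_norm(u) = 1.36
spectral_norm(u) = 2.31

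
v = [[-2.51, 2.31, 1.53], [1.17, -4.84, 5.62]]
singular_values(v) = [7.56, 3.64]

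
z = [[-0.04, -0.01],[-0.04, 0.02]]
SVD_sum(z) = [[-0.04, 0.01], [-0.04, 0.01]] + [[-0.00, -0.02], [0.00, 0.01]]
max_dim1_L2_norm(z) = 0.04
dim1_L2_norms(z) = [0.04, 0.04]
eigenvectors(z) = [[-0.86, 0.15], [-0.52, -0.99]]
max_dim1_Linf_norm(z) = 0.04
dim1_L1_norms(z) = [0.05, 0.06]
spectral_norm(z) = 0.06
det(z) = -0.00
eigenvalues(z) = [-0.05, 0.03]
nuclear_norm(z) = 0.08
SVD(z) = [[-0.67, -0.74], [-0.74, 0.67]] @ diag([0.057079004756853235, 0.021023492002213325]) @ [[0.99, -0.14], [0.14, 0.99]]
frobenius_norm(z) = 0.06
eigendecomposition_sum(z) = [[-0.04, -0.01], [-0.03, -0.00]] + [[0.00, -0.00],[-0.01, 0.02]]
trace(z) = -0.02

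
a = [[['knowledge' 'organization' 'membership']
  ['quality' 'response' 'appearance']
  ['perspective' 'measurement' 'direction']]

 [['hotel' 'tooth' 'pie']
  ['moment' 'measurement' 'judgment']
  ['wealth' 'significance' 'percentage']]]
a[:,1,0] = ['quality', 'moment']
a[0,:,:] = [['knowledge', 'organization', 'membership'], ['quality', 'response', 'appearance'], ['perspective', 'measurement', 'direction']]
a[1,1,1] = 'measurement'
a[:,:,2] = [['membership', 'appearance', 'direction'], ['pie', 'judgment', 'percentage']]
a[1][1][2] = 'judgment'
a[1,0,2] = 'pie'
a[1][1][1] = 'measurement'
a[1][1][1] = 'measurement'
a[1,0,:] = ['hotel', 'tooth', 'pie']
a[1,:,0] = ['hotel', 'moment', 'wealth']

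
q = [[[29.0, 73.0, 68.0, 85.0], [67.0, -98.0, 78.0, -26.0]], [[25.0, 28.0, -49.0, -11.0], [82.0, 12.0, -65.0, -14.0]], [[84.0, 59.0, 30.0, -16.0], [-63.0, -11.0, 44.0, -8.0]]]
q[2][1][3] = -8.0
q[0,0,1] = 73.0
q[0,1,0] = 67.0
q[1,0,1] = 28.0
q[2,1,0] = -63.0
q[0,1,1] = -98.0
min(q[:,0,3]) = -16.0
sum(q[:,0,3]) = 58.0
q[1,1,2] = -65.0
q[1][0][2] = -49.0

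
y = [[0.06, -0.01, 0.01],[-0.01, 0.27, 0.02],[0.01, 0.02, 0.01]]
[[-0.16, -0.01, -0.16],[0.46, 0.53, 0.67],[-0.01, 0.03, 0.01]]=y @[[-1.87, 0.47, -1.89],[1.85, 2.11, 2.58],[-3.10, -1.98, -2.21]]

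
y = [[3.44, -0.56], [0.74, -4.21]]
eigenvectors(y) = [[1.00, 0.07], [0.1, 1.00]]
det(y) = -14.07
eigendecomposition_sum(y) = [[3.41, -0.25], [0.33, -0.02]] + [[0.03, -0.31], [0.41, -4.19]]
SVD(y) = [[0.48,  0.87], [0.87,  -0.48]] @ diag([4.581522110946484, 3.070595243093508]) @ [[0.51,-0.86], [0.86,0.51]]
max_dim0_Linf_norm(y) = 4.21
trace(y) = -0.77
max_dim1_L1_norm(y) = 4.95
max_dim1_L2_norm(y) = 4.27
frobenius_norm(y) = 5.52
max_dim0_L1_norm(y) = 4.77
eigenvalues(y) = [3.39, -4.16]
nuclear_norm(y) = 7.65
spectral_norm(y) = 4.58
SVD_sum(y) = [[1.12, -1.92], [2.02, -3.46]] + [[2.32,1.36], [-1.28,-0.75]]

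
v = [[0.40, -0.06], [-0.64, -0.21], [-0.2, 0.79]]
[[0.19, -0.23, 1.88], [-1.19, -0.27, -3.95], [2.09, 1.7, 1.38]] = v @ [[0.91, -0.26, 5.17], [2.88, 2.09, 3.06]]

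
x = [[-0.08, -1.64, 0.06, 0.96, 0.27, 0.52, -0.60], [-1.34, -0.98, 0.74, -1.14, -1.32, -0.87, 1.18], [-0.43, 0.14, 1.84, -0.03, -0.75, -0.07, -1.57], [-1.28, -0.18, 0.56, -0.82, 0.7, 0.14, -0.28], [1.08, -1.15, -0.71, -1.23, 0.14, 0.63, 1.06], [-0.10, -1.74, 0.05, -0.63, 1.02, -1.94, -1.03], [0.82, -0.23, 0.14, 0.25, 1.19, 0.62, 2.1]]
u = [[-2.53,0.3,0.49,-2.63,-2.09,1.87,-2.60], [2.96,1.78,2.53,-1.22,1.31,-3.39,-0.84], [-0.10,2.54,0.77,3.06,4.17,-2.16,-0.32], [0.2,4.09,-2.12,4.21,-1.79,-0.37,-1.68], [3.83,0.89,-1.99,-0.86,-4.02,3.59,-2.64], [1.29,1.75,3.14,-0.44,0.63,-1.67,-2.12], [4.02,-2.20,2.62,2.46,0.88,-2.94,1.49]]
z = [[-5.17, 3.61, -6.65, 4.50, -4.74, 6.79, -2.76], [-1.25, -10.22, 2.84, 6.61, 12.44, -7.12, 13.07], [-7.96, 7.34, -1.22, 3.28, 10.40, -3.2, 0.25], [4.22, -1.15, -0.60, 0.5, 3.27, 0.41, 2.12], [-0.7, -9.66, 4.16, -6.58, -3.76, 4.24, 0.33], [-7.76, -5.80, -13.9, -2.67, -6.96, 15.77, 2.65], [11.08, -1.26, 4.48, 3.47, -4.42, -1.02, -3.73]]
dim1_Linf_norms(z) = [6.79, 13.07, 10.4, 4.22, 9.66, 15.77, 11.08]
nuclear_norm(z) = 93.17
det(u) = 6449.34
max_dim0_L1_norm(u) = 15.99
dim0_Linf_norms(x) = [1.34, 1.74, 1.84, 1.23, 1.32, 1.94, 2.1]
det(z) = 1446457.44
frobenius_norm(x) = 6.71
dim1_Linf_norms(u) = [2.63, 3.39, 4.17, 4.21, 4.02, 3.14, 4.02]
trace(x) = 0.26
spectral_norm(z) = 29.90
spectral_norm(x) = 3.94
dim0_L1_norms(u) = [14.93, 13.55, 13.66, 14.88, 14.89, 15.99, 11.69]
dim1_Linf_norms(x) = [1.64, 1.34, 1.84, 1.28, 1.23, 1.94, 2.1]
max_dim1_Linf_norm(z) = 15.77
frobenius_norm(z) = 44.42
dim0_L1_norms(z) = [38.14, 39.04, 33.85, 27.61, 45.99, 38.55, 24.91]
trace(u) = 0.03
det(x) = 223.05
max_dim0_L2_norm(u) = 6.91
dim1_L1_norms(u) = [12.51, 14.03, 13.12, 14.46, 17.82, 11.04, 16.61]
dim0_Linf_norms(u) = [4.02, 4.09, 3.14, 4.21, 4.17, 3.59, 2.64]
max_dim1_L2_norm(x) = 3.05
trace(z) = -7.83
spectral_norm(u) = 10.59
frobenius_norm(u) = 16.43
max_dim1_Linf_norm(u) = 4.21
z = x @ u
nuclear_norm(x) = 16.45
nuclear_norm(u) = 36.41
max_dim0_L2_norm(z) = 19.45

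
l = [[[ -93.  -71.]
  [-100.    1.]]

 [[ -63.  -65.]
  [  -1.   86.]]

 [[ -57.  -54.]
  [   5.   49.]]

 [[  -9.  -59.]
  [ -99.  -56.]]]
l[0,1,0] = -100.0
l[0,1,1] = 1.0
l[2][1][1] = 49.0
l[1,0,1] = -65.0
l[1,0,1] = -65.0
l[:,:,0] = [[-93.0, -100.0], [-63.0, -1.0], [-57.0, 5.0], [-9.0, -99.0]]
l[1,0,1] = -65.0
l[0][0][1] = -71.0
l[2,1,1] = 49.0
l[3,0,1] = -59.0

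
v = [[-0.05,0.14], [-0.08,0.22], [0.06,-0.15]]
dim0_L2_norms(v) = [0.11, 0.3]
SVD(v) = [[-0.46, -0.4], [-0.73, -0.34], [0.5, -0.85]] @ diag([0.3209014836193874, 0.0047156983444707505]) @ [[0.35, -0.94],  [-0.94, -0.35]]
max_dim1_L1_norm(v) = 0.3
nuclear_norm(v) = 0.33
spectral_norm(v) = 0.32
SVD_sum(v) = [[-0.05,0.14], [-0.08,0.22], [0.06,-0.15]] + [[0.00, 0.0], [0.00, 0.0], [0.0, 0.0]]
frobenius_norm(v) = 0.32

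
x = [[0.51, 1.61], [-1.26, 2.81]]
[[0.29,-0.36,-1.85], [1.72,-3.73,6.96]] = x @ [[-0.56,1.44,-4.74], [0.36,-0.68,0.35]]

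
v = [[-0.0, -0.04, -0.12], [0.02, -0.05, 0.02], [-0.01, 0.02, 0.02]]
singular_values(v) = [0.13, 0.06, 0.0]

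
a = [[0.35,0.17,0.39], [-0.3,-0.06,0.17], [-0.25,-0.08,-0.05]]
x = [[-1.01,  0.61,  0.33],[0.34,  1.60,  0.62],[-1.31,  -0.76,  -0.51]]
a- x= [[1.36,-0.44,0.06], [-0.64,-1.66,-0.45], [1.06,0.68,0.46]]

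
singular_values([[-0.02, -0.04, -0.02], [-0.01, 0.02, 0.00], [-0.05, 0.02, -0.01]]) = [0.06, 0.05, 0.0]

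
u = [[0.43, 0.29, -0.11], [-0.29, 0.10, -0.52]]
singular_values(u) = [0.62, 0.52]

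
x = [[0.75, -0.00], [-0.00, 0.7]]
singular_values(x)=[0.75, 0.7]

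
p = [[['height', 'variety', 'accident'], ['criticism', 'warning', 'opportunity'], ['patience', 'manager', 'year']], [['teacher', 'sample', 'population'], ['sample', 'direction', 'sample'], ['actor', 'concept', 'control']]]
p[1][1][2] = 'sample'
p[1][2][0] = 'actor'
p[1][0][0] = 'teacher'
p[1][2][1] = 'concept'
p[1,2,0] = 'actor'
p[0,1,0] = 'criticism'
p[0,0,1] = 'variety'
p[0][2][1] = 'manager'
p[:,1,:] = [['criticism', 'warning', 'opportunity'], ['sample', 'direction', 'sample']]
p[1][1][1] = 'direction'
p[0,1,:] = ['criticism', 'warning', 'opportunity']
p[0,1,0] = 'criticism'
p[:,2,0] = ['patience', 'actor']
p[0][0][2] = 'accident'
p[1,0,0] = 'teacher'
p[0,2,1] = 'manager'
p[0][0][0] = 'height'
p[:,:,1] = [['variety', 'warning', 'manager'], ['sample', 'direction', 'concept']]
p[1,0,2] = 'population'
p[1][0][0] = 'teacher'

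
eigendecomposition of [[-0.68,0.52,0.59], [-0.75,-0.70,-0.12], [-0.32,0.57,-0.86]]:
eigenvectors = [[-0.64+0.00j, (-0.64-0j), -0.40+0.00j], [(0.14-0.58j), 0.14+0.58j, (-0.53+0j)], [-0.24-0.42j, -0.24+0.42j, (0.75+0j)]]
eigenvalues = [(-0.57+0.85j), (-0.57-0.85j), (-1.09+0j)]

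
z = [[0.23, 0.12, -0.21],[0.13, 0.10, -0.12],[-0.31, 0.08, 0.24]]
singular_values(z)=[0.53, 0.17, 0.0]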